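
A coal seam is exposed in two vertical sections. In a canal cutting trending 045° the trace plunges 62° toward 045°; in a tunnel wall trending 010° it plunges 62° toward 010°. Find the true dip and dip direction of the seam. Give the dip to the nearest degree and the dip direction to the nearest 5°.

true dip 63°, dip direction 030°

The two traces are lines in the plane: v₁ = (sin 45°·cos 62°, cos 45°·cos 62°, −sin 62°), v₂ = (sin 10°·cos 62°, cos 10°·cos 62°, −sin 62°).
n = v₁ × v₂ = (0.115, 0.221, 0.126) (taken with n_z > 0).
tan δ = √(n_x²+n_y²)/n_z = 0.249/0.126, so δ = 63.1°.
Dip direction = atan2(0.115, 0.221) = 28° (azimuth of n's horizontal projection).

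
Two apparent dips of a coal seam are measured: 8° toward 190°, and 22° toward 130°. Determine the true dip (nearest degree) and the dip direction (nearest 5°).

true dip 22°, dip direction 120°

The two traces are lines in the plane: v₁ = (sin 190°·cos 8°, cos 190°·cos 8°, −sin 8°), v₂ = (sin 130°·cos 22°, cos 130°·cos 22°, −sin 22°).
The plane normal is n = v₁ × v₂ ∝ (0.282, -0.163, 0.795).
tan δ = √(n_x²+n_y²)/n_z = 0.326/0.795, so δ = 22.3°.
The horizontal component of n points toward azimuth atan2(n_x, n_y) = 120°, the dip direction.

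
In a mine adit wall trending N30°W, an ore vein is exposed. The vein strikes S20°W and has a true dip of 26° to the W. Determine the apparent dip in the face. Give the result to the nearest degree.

20°

The strike is S20°W and the section trends N30°W; the acute angle between them is β = 50°.
tan α = tan 26° × sin 50° = 0.4877 × 0.7660 = 0.3736
α = arctan(0.3736) = 20.49°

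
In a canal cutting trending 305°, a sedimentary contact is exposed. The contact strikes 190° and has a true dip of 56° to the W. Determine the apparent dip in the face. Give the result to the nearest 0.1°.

53.3°

Angle between strike (190°) and section (305°): β = 65°.
tan α = tan 56° × sin 65° = 1.4826 × 0.9063 = 1.3437
apparent dip = arctan 1.3437 = 53.34°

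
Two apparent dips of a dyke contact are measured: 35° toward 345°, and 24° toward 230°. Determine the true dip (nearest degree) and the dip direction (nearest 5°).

true dip 47°, dip direction 295°

The two traces are lines in the plane: v₁ = (sin 345°·cos 35°, cos 345°·cos 35°, −sin 35°), v₂ = (sin 230°·cos 24°, cos 230°·cos 24°, −sin 24°).
n = v₁ × v₂ = (-0.659, 0.315, 0.678) (taken with n_z > 0).
True dip = arccos(n_z / |n|) = arccos(0.6806) = 47.1°.
Dip direction = atan2(-0.659, 0.315) = 296° (azimuth of n's horizontal projection).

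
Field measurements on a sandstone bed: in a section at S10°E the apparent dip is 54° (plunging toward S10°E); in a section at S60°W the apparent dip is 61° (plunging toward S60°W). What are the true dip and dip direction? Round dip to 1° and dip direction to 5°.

true dip 63°, dip direction 215°

Each apparent-dip line lies in the plane. As unit vectors (x east, y north, z up), v₁ plunges 54°→S10°E and v₂ plunges 61°→S60°W.
Cross product v₁ × v₂ gives the pole to the plane: n ∝ (-0.310, -0.429, 0.268).
Dip δ = arctan(|n_h|/n_z) = arctan(0.529/0.268) = 63.2°.
Dip direction = azimuth of (n_x, n_y) = atan2(-0.310, -0.429) = 216°.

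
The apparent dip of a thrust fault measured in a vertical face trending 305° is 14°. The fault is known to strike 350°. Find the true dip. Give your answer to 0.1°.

β = acute angle between strike 350° and section 305° = 45°.
tan δ = tan α / sin β = tan 14° / sin 45° = 0.2493 / 0.7071 = 0.3526
true dip = arctan 0.3526 = 19.42°

19.4°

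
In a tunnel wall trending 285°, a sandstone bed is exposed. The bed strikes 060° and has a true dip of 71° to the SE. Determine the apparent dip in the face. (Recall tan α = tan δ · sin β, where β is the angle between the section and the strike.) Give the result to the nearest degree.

The section lies 45° from the strike.
tan(apparent dip) = tan 71° · sin 45° = 2.0536
apparent dip = arctan 2.0536 = 64.04°

64°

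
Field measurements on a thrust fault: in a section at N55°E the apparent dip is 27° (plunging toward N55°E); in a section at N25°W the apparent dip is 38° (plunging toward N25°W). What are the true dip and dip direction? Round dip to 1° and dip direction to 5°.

true dip 41°, dip direction 000°

Each apparent-dip line lies in the plane. As unit vectors (x east, y north, z up), v₁ plunges 27°→N55°E and v₂ plunges 38°→N25°W.
Cross product v₁ × v₂ gives the pole to the plane: n ∝ (0.010, 0.601, 0.691).
tan δ = √(n_x²+n_y²)/n_z = 0.601/0.691, so δ = 41.0°.
Dip direction = azimuth of (n_x, n_y) = atan2(0.010, 0.601) = 1°.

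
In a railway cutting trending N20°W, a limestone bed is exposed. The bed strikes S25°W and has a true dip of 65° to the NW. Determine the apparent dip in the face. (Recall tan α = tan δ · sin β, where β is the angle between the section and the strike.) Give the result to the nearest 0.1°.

56.6°

The section lies 45° from the strike.
tan α = tan 65° × sin 45° = 2.1445 × 0.7071 = 1.5164
α = arctan(1.5164) = 56.60°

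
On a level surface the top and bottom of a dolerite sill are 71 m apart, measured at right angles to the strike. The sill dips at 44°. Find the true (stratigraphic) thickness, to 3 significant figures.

True thickness t = w · sin(dip) = 71 × sin 44°
t = 71 × 0.6947 = 49.321 m

49.3 m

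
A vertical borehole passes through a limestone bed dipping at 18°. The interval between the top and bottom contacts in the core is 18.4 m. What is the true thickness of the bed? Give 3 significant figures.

17.5 m

True thickness t = h · cos(dip) = 18.4 × cos 18°
t = 18.4 × 0.9511 = 17.499 m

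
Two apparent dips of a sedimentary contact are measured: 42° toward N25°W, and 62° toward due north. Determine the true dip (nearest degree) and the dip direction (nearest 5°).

true dip 70°, dip direction 045°

Each apparent-dip line lies in the plane. As unit vectors (x east, y north, z up), v₁ plunges 42°→N25°W and v₂ plunges 62°→due north.
The plane normal is n = v₁ × v₂ ∝ (0.281, 0.277, 0.147).
Dip δ = arctan(|n_h|/n_z) = arctan(0.394/0.147) = 69.5°.
Dip direction = atan2(0.281, 0.277) = 45° (azimuth of n's horizontal projection).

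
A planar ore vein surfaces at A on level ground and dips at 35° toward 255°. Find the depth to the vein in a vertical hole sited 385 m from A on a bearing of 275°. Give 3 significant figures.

253 m

The hole lies 20° from the dip direction, so the down-dip offset is 385 × cos 20° = 361.78 m.
Depth = down-dip offset × tan(dip) = 361.78 × tan 35° = 361.78 × 0.7002
Depth = 253.32 m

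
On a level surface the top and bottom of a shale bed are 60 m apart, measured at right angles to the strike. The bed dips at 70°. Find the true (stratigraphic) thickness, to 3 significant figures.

True thickness t = w · sin(dip) = 60 × sin 70°
t = 60 × 0.9397 = 56.382 m

56.4 m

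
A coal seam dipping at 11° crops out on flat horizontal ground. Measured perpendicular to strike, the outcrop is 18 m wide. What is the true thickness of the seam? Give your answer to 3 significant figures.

True thickness t = w · sin(dip) = 18 × sin 11°
t = 18 × 0.1908 = 3.435 m

3.43 m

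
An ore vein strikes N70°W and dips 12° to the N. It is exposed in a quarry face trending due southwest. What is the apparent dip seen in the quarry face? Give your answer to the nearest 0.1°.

The section lies 65° from the strike.
tan(apparent dip) = tan 12° · sin 65° = 0.1926
apparent dip = arctan 0.1926 = 10.90°

10.9°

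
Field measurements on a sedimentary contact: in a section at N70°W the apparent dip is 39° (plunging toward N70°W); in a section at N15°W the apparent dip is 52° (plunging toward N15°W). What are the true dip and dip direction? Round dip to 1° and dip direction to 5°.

Each apparent-dip line lies in the plane. As unit vectors (x east, y north, z up), v₁ plunges 39°→N70°W and v₂ plunges 52°→N15°W.
n = v₁ × v₂ = (-0.165, 0.475, 0.392) (taken with n_z > 0).
tan δ = √(n_x²+n_y²)/n_z = 0.503/0.392, so δ = 52.1°.
Dip direction = atan2(-0.165, 0.475) = 341° (azimuth of n's horizontal projection).

true dip 52°, dip direction 340°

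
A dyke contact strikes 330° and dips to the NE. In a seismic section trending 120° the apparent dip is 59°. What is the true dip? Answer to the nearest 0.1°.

73.3°

The section is 30° from the strike.
tan(true dip) = tan 59° / sin 30° = 3.3286
δ = arctan(3.3286) = 73.28°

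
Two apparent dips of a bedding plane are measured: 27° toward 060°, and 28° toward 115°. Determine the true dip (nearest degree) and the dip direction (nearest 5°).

The two traces are lines in the plane: v₁ = (sin 60°·cos 27°, cos 60°·cos 27°, −sin 27°), v₂ = (sin 115°·cos 28°, cos 115°·cos 28°, −sin 28°).
Cross product v₁ × v₂ gives the pole to the plane: n ∝ (0.379, 0.001, 0.644).
tan δ = √(n_x²+n_y²)/n_z = 0.379/0.644, so δ = 30.4°.
Dip direction = azimuth of (n_x, n_y) = atan2(0.379, 0.001) = 90°.

true dip 30°, dip direction 090°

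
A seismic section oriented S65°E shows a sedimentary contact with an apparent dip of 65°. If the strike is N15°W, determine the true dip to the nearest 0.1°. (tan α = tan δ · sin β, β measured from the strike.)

70.3°

β = acute angle between strike N15°W and section S65°E = 50°.
tan δ = tan α / sin β = tan 65° / sin 50° = 2.1445 / 0.7660 = 2.7995
true dip = arctan 2.7995 = 70.34°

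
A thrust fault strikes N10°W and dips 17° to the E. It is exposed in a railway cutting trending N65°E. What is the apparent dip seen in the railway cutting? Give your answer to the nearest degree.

16°

The section lies 75° from the strike.
tan α = tan 17° × sin 75° = 0.3057 × 0.9659 = 0.2953
α = arctan(0.2953) = 16.45°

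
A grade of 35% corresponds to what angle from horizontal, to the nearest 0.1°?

19.3°

tan θ = 35/100 = 0.3500
θ = arctan(0.3500) = 19.29°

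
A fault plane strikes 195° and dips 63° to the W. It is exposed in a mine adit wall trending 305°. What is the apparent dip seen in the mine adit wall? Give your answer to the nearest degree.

62°

Angle between strike (195°) and section (305°): β = 70°.
tan(apparent dip) = tan 63° · sin 70° = 1.8443
α = arctan(1.8443) = 61.53°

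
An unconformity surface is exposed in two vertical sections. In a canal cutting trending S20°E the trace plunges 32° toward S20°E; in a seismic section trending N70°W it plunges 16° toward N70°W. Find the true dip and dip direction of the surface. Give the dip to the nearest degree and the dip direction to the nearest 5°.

true dip 48°, dip direction 215°

Each apparent-dip line lies in the plane. As unit vectors (x east, y north, z up), v₁ plunges 32°→S20°E and v₂ plunges 16°→N70°W.
The plane normal is n = v₁ × v₂ ∝ (-0.394, -0.559, 0.624).
True dip = arccos(n_z / |n|) = arccos(0.6745) = 47.6°.
The horizontal component of n points toward azimuth atan2(n_x, n_y) = 215°, the dip direction.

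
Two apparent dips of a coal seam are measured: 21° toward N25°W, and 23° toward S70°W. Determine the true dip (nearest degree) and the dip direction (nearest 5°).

Each apparent-dip line lies in the plane. As unit vectors (x east, y north, z up), v₁ plunges 21°→N25°W and v₂ plunges 23°→S70°W.
n = v₁ × v₂ = (-0.443, 0.156, 0.856) (taken with n_z > 0).
Dip δ = arctan(|n_h|/n_z) = arctan(0.470/0.856) = 28.8°.
Dip direction = azimuth of (n_x, n_y) = atan2(-0.443, 0.156) = 289°.

true dip 29°, dip direction 290°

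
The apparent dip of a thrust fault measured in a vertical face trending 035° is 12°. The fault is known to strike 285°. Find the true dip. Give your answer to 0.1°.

12.7°

β = acute angle between strike 285° and section 035° = 70°.
tan δ = tan α / sin β = tan 12° / sin 70° = 0.2126 / 0.9397 = 0.2262
δ = arctan(0.2262) = 12.75°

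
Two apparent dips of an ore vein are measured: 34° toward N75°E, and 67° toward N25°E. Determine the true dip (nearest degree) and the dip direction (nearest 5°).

true dip 69°, dip direction 000°

The two traces are lines in the plane: v₁ = (sin 75°·cos 34°, cos 75°·cos 34°, −sin 34°), v₂ = (sin 25°·cos 67°, cos 25°·cos 67°, −sin 67°).
The plane normal is n = v₁ × v₂ ∝ (0.001, 0.645, 0.248).
True dip = arccos(n_z / |n|) = arccos(0.3592) = 69.0°.
The horizontal component of n points toward azimuth atan2(n_x, n_y) = 0°, the dip direction.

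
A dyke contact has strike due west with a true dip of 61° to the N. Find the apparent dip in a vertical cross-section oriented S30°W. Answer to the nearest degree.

The strike is due west and the section trends S30°W; the acute angle between them is β = 60°.
tan(apparent dip) = tan 61° · sin 60° = 1.5624
apparent dip = arctan 1.5624 = 57.38°

57°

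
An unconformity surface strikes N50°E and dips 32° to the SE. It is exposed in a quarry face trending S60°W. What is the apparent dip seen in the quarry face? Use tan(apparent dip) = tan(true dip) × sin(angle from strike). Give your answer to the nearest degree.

Angle between strike (N50°E) and section (S60°W): β = 10°.
tan(apparent dip) = tan 32° · sin 10° = 0.1085
α = arctan(0.1085) = 6.19°

6°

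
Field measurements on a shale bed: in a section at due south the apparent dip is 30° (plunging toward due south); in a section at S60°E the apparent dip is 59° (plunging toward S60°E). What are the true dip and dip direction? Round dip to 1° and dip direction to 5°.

true dip 59°, dip direction 110°

Represent each trace as a vector plunging at its apparent dip toward its trend (east-north-up frame): v₁ = (0.000, -0.866, -0.500), v₂ = (0.446, -0.258, -0.857).
Cross product v₁ × v₂ gives the pole to the plane: n ∝ (0.614, -0.223, 0.386).
tan δ = √(n_x²+n_y²)/n_z = 0.653/0.386, so δ = 59.4°.
The horizontal component of n points toward azimuth atan2(n_x, n_y) = 110°, the dip direction.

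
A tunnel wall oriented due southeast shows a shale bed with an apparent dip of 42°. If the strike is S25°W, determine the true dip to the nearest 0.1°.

43.8°

The section is 70° from the strike.
tan(true dip) = tan 42° / sin 70° = 0.9582
true dip = arctan 0.9582 = 43.78°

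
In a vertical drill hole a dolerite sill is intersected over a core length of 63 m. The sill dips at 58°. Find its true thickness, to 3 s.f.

33.4 m

True thickness t = h · cos(dip) = 63 × cos 58°
t = 63 × 0.5299 = 33.385 m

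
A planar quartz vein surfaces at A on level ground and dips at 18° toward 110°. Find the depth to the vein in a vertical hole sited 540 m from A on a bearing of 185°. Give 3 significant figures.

45.4 m

The hole lies 75° from the dip direction, so the down-dip offset is 540 × cos 75° = 139.76 m.
Depth = down-dip offset × tan(dip) = 139.76 × tan 18° = 139.76 × 0.3249
Depth = 45.41 m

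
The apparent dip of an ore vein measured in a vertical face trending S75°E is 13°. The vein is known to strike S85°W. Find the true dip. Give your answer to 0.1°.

34.0°

The section is 20° from the strike.
tan(true dip) = tan 13° / sin 20° = 0.6750
δ = arctan(0.6750) = 34.02°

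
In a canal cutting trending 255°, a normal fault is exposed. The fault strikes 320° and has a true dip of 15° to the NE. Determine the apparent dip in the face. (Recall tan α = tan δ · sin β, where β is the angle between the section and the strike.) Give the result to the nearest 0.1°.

The section lies 65° from the strike.
tan α = tan 15° × sin 65° = 0.2679 × 0.9063 = 0.2428
apparent dip = arctan 0.2428 = 13.65°

13.6°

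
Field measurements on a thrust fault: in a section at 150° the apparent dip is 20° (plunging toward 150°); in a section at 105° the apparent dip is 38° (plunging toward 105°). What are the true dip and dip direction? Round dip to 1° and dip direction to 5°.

true dip 40°, dip direction 085°

Represent each trace as a vector plunging at its apparent dip toward its trend (east-north-up frame): v₁ = (0.470, -0.814, -0.342), v₂ = (0.761, -0.204, -0.616).
Cross product v₁ × v₂ gives the pole to the plane: n ∝ (0.431, 0.029, 0.524).
True dip = arccos(n_z / |n|) = arccos(0.7712) = 39.5°.
The horizontal component of n points toward azimuth atan2(n_x, n_y) = 86°, the dip direction.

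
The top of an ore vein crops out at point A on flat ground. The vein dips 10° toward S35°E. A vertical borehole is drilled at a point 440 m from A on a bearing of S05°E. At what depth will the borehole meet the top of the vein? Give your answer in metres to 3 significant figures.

The hole lies 30° from the dip direction, so the down-dip offset is 440 × cos 30° = 381.05 m.
Depth = down-dip offset × tan(dip) = 381.05 × tan 10° = 381.05 × 0.1763
Depth = 67.19 m

67.2 m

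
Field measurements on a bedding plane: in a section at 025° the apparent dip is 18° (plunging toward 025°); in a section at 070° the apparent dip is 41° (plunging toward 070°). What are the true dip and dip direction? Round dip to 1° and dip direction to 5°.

true dip 44°, dip direction 095°

Each apparent-dip line lies in the plane. As unit vectors (x east, y north, z up), v₁ plunges 18°→025° and v₂ plunges 41°→070°.
The plane normal is n = v₁ × v₂ ∝ (0.486, -0.045, 0.508).
Dip δ = arctan(|n_h|/n_z) = arctan(0.488/0.508) = 43.9°.
Dip direction = azimuth of (n_x, n_y) = atan2(0.486, -0.045) = 95°.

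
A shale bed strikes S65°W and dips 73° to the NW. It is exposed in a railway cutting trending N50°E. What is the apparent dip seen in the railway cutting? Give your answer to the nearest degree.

40°

The strike is S65°W and the section trends N50°E; the acute angle between them is β = 15°.
tan α = tan 73° × sin 15° = 3.2709 × 0.2588 = 0.8466
α = arctan(0.8466) = 40.25°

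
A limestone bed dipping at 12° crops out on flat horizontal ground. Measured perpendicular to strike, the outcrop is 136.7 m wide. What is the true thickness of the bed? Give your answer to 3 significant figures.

True thickness t = w · sin(dip) = 136.7 × sin 12°
t = 136.7 × 0.2079 = 28.422 m

28.4 m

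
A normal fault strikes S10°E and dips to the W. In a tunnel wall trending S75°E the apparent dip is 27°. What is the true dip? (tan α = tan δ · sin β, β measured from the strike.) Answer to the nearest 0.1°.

29.3°

β = acute angle between strike S10°E and section S75°E = 65°.
tan(true dip) = tan 27° / sin 65° = 0.5622
true dip = arctan 0.5622 = 29.34°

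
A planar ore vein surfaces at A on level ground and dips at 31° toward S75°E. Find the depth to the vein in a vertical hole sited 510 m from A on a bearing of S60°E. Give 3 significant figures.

The hole lies 15° from the dip direction, so the down-dip offset is 510 × cos 15° = 492.62 m.
Depth = down-dip offset × tan(dip) = 492.62 × tan 31° = 492.62 × 0.6009
Depth = 296.00 m

296 m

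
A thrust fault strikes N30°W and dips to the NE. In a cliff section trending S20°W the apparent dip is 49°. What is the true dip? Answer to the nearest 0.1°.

56.3°

The section is 50° from the strike.
tan(true dip) = tan 49° / sin 50° = 1.5017
δ = arctan(1.5017) = 56.34°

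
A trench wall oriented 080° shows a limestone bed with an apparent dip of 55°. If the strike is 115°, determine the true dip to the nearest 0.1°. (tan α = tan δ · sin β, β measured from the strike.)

68.1°

β = acute angle between strike 115° and section 080° = 35°.
tan δ = tan α / sin β = tan 55° / sin 35° = 1.4281 / 0.5736 = 2.4899
true dip = arctan 2.4899 = 68.12°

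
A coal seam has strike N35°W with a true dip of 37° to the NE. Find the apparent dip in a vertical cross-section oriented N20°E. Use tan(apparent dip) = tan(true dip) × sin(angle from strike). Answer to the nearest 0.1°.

Angle between strike (N35°W) and section (N20°E): β = 55°.
tan(apparent dip) = tan 37° · sin 55° = 0.6173
α = arctan(0.6173) = 31.69°

31.7°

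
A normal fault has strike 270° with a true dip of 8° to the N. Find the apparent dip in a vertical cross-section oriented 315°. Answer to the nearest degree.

6°

The section lies 45° from the strike.
tan α = tan 8° × sin 45° = 0.1405 × 0.7071 = 0.0994
apparent dip = arctan 0.0994 = 5.68°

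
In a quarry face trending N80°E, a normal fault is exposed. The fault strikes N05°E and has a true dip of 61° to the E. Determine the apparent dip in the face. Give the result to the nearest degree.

Angle between strike (N05°E) and section (N80°E): β = 75°.
tan α = tan 61° × sin 75° = 1.8040 × 0.9659 = 1.7426
α = arctan(1.7426) = 60.15°

60°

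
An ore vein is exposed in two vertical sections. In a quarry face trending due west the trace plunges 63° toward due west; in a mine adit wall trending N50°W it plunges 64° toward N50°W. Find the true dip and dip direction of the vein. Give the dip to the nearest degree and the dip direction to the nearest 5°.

Represent each trace as a vector plunging at its apparent dip toward its trend (east-north-up frame): v₁ = (-0.454, -0.000, -0.891), v₂ = (-0.336, 0.282, -0.899).
Cross product v₁ × v₂ gives the pole to the plane: n ∝ (-0.251, 0.109, 0.128).
True dip = arccos(n_z / |n|) = arccos(0.4235) = 64.9°.
The horizontal component of n points toward azimuth atan2(n_x, n_y) = 293°, the dip direction.

true dip 65°, dip direction 295°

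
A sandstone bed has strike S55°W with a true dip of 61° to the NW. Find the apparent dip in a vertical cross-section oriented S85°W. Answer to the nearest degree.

Angle between strike (S55°W) and section (S85°W): β = 30°.
tan(apparent dip) = tan 61° · sin 30° = 0.9020
apparent dip = arctan 0.9020 = 42.05°

42°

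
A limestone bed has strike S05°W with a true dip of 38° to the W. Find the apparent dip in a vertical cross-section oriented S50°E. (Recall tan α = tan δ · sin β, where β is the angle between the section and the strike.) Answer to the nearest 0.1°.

The strike is S05°W and the section trends S50°E; the acute angle between them is β = 55°.
tan α = tan 38° × sin 55° = 0.7813 × 0.8192 = 0.6400
α = arctan(0.6400) = 32.62°

32.6°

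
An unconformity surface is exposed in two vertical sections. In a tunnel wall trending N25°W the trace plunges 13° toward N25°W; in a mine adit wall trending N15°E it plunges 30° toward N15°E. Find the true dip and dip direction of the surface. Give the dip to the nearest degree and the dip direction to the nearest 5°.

true dip 34°, dip direction 045°

Represent each trace as a vector plunging at its apparent dip toward its trend (east-north-up frame): v₁ = (-0.412, 0.883, -0.225), v₂ = (0.224, 0.837, -0.500).
The plane normal is n = v₁ × v₂ ∝ (0.253, 0.256, 0.542).
tan δ = √(n_x²+n_y²)/n_z = 0.360/0.542, so δ = 33.6°.
The horizontal component of n points toward azimuth atan2(n_x, n_y) = 45°, the dip direction.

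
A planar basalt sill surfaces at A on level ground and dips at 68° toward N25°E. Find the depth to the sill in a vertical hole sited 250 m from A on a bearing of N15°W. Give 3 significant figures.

The hole lies 40° from the dip direction, so the down-dip offset is 250 × cos 40° = 191.51 m.
Depth = down-dip offset × tan(dip) = 191.51 × tan 68° = 191.51 × 2.4751
Depth = 474.01 m

474 m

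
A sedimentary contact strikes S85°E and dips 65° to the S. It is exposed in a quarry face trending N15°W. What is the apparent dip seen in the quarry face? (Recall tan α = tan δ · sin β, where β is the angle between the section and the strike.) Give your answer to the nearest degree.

The strike is S85°E and the section trends N15°W; the acute angle between them is β = 70°.
tan α = tan 65° × sin 70° = 2.1445 × 0.9397 = 2.0152
α = arctan(2.0152) = 63.61°

64°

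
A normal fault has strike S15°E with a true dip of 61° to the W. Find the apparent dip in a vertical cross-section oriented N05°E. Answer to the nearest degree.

32°

The section lies 20° from the strike.
tan(apparent dip) = tan 61° · sin 20° = 0.6170
apparent dip = arctan 0.6170 = 31.68°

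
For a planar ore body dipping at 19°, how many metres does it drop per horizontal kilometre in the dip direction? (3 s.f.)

drop per km = 1000 × tan 19° = 1000 × 0.3443

344 m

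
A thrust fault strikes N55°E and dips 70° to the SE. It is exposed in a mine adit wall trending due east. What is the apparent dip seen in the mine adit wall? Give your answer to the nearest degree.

58°

Angle between strike (N55°E) and section (due east): β = 35°.
tan α = tan 70° × sin 35° = 2.7475 × 0.5736 = 1.5759
apparent dip = arctan 1.5759 = 57.60°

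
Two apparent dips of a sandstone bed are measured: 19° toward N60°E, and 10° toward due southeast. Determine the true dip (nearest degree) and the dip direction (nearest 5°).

true dip 20°, dip direction 075°

Each apparent-dip line lies in the plane. As unit vectors (x east, y north, z up), v₁ plunges 19°→N60°E and v₂ plunges 10°→due southeast.
n = v₁ × v₂ = (0.309, 0.085, 0.899) (taken with n_z > 0).
Dip δ = arctan(|n_h|/n_z) = arctan(0.320/0.899) = 19.6°.
Dip direction = azimuth of (n_x, n_y) = atan2(0.309, 0.085) = 75°.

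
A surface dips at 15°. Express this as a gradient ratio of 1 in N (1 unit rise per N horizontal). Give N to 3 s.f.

1 : N means tan θ = 1/N, so N = 1/tan 15° = 1/0.2679

1 in 3.73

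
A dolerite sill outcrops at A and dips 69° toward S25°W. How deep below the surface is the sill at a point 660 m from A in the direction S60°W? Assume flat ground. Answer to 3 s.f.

1410 m

The hole lies 35° from the dip direction, so the down-dip offset is 660 × cos 35° = 540.64 m.
Depth = down-dip offset × tan(dip) = 540.64 × tan 69° = 540.64 × 2.6051
Depth = 1408.42 m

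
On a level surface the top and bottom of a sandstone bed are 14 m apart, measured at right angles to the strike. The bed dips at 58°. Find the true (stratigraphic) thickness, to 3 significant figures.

11.9 m

True thickness t = w · sin(dip) = 14 × sin 58°
t = 14 × 0.8480 = 11.873 m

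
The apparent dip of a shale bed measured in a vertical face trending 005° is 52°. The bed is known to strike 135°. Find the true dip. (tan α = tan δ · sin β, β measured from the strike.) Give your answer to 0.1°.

59.1°

The section is 50° from the strike.
tan δ = tan α / sin β = tan 52° / sin 50° = 1.2799 / 0.7660 = 1.6708
true dip = arctan 1.6708 = 59.10°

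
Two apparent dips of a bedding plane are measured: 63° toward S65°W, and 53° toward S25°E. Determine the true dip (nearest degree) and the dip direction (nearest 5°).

true dip 67°, dip direction 210°

The two traces are lines in the plane: v₁ = (sin 245°·cos 63°, cos 245°·cos 63°, −sin 63°), v₂ = (sin 155°·cos 53°, cos 155°·cos 53°, −sin 53°).
n = v₁ × v₂ = (-0.333, -0.555, 0.273) (taken with n_z > 0).
True dip = arccos(n_z / |n|) = arccos(0.3889) = 67.1°.
Dip direction = atan2(-0.333, -0.555) = 211° (azimuth of n's horizontal projection).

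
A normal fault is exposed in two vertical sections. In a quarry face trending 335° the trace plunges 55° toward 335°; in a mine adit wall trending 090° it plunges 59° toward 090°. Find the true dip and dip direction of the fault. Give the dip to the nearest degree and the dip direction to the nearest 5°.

Each apparent-dip line lies in the plane. As unit vectors (x east, y north, z up), v₁ plunges 55°→335° and v₂ plunges 59°→090°.
n = v₁ × v₂ = (0.446, 0.630, 0.268) (taken with n_z > 0).
True dip = arccos(n_z / |n|) = arccos(0.3279) = 70.9°.
Dip direction = atan2(0.446, 0.630) = 35° (azimuth of n's horizontal projection).

true dip 71°, dip direction 035°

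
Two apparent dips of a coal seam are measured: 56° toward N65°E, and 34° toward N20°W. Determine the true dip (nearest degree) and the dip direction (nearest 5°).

Each apparent-dip line lies in the plane. As unit vectors (x east, y north, z up), v₁ plunges 56°→N65°E and v₂ plunges 34°→N20°W.
n = v₁ × v₂ = (0.514, 0.518, 0.462) (taken with n_z > 0).
True dip = arccos(n_z / |n|) = arccos(0.5347) = 57.7°.
Dip direction = azimuth of (n_x, n_y) = atan2(0.514, 0.518) = 45°.

true dip 58°, dip direction 045°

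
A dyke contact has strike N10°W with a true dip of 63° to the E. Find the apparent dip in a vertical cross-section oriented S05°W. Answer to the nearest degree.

Angle between strike (N10°W) and section (S05°W): β = 15°.
tan α = tan 63° × sin 15° = 1.9626 × 0.2588 = 0.5080
α = arctan(0.5080) = 26.93°

27°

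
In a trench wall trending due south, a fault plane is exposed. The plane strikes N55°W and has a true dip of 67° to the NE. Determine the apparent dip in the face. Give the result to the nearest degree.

63°

The strike is N55°W and the section trends due south; the acute angle between them is β = 55°.
tan(apparent dip) = tan 67° · sin 55° = 1.9298
α = arctan(1.9298) = 62.61°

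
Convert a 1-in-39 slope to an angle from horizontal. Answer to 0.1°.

1.5°

tan θ = 1/39 = 0.0256
θ = arctan(0.0256) = 1.47°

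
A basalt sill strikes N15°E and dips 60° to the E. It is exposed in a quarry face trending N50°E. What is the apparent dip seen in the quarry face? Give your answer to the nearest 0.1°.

Angle between strike (N15°E) and section (N50°E): β = 35°.
tan α = tan 60° × sin 35° = 1.7321 × 0.5736 = 0.9935
α = arctan(0.9935) = 44.81°

44.8°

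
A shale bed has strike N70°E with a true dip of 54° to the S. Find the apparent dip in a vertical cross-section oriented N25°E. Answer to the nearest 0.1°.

44.2°

The strike is N70°E and the section trends N25°E; the acute angle between them is β = 45°.
tan(apparent dip) = tan 54° · sin 45° = 0.9732
apparent dip = arctan 0.9732 = 44.22°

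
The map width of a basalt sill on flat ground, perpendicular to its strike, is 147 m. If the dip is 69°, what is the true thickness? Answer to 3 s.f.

137 m

True thickness t = w · sin(dip) = 147 × sin 69°
t = 147 × 0.9336 = 137.236 m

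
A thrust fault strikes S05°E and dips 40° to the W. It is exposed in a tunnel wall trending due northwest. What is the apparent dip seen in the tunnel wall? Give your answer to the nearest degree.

Angle between strike (S05°E) and section (due northwest): β = 40°.
tan α = tan 40° × sin 40° = 0.8391 × 0.6428 = 0.5394
α = arctan(0.5394) = 28.34°

28°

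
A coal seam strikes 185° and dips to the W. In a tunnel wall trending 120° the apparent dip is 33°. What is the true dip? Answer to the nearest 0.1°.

The section is 65° from the strike.
tan(true dip) = tan 33° / sin 65° = 0.7165
true dip = arctan 0.7165 = 35.62°

35.6°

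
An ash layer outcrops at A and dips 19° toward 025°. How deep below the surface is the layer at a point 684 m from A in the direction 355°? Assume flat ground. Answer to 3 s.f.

204 m

The hole lies 30° from the dip direction, so the down-dip offset is 684 × cos 30° = 592.36 m.
Depth = down-dip offset × tan(dip) = 592.36 × tan 19° = 592.36 × 0.3443
Depth = 203.97 m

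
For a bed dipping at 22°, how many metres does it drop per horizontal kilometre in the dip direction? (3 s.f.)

drop per km = 1000 × tan 22° = 1000 × 0.4040

404 m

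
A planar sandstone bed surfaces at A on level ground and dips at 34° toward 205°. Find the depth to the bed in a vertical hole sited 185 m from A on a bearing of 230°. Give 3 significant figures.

113 m

The hole lies 25° from the dip direction, so the down-dip offset is 185 × cos 25° = 167.67 m.
Depth = down-dip offset × tan(dip) = 167.67 × tan 34° = 167.67 × 0.6745
Depth = 113.09 m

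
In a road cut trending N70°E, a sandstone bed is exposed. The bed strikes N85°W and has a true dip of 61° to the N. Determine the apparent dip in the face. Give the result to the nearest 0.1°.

37.3°

The section lies 25° from the strike.
tan(apparent dip) = tan 61° · sin 25° = 0.7624
apparent dip = arctan 0.7624 = 37.32°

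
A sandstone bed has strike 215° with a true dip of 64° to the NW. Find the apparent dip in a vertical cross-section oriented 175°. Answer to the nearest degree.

53°

The strike is 215° and the section trends 175°; the acute angle between them is β = 40°.
tan α = tan 64° × sin 40° = 2.0503 × 0.6428 = 1.3179
α = arctan(1.3179) = 52.81°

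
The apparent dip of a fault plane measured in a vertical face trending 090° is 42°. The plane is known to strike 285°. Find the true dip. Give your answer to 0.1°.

The section is 15° from the strike.
tan(true dip) = tan 42° / sin 15° = 3.4789
δ = arctan(3.4789) = 73.96°

74.0°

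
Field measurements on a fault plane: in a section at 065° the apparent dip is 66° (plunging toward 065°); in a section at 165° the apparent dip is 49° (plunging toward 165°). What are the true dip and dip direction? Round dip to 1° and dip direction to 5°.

true dip 70°, dip direction 100°

The two traces are lines in the plane: v₁ = (sin 65°·cos 66°, cos 65°·cos 66°, −sin 66°), v₂ = (sin 165°·cos 49°, cos 165°·cos 49°, −sin 49°).
Cross product v₁ × v₂ gives the pole to the plane: n ∝ (0.709, -0.123, 0.263).
tan δ = √(n_x²+n_y²)/n_z = 0.719/0.263, so δ = 69.9°.
Dip direction = azimuth of (n_x, n_y) = atan2(0.709, -0.123) = 100°.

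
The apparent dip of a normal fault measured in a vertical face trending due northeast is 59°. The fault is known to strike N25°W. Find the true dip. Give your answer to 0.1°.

60.5°

β = acute angle between strike N25°W and section due northeast = 70°.
tan δ = tan α / sin β = tan 59° / sin 70° = 1.6643 / 0.9397 = 1.7711
δ = arctan(1.7711) = 60.55°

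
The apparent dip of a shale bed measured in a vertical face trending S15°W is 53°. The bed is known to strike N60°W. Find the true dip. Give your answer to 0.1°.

53.9°

The section is 75° from the strike.
tan δ = tan α / sin β = tan 53° / sin 75° = 1.3270 / 0.9659 = 1.3739
true dip = arctan 1.3739 = 53.95°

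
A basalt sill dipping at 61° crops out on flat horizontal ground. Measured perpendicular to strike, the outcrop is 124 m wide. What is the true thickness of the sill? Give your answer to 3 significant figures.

108 m

True thickness t = w · sin(dip) = 124 × sin 61°
t = 124 × 0.8746 = 108.453 m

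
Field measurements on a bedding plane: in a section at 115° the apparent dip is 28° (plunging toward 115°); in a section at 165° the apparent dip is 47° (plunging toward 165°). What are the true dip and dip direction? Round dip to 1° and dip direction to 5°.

The two traces are lines in the plane: v₁ = (sin 115°·cos 28°, cos 115°·cos 28°, −sin 28°), v₂ = (sin 165°·cos 47°, cos 165°·cos 47°, −sin 47°).
Cross product v₁ × v₂ gives the pole to the plane: n ∝ (0.036, -0.502, 0.461).
tan δ = √(n_x²+n_y²)/n_z = 0.504/0.461, so δ = 47.5°.
Dip direction = azimuth of (n_x, n_y) = atan2(0.036, -0.502) = 176°.

true dip 48°, dip direction 175°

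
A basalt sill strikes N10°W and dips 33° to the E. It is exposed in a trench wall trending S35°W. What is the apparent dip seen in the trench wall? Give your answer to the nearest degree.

Angle between strike (N10°W) and section (S35°W): β = 45°.
tan(apparent dip) = tan 33° · sin 45° = 0.4592
apparent dip = arctan 0.4592 = 24.66°

25°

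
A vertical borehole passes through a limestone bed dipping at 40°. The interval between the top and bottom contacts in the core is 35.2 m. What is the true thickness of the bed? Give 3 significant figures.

True thickness t = h · cos(dip) = 35.2 × cos 40°
t = 35.2 × 0.7660 = 26.965 m

27.0 m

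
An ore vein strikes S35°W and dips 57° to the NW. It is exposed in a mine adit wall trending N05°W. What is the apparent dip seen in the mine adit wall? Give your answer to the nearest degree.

45°

The strike is S35°W and the section trends N05°W; the acute angle between them is β = 40°.
tan α = tan 57° × sin 40° = 1.5399 × 0.6428 = 0.9898
α = arctan(0.9898) = 44.71°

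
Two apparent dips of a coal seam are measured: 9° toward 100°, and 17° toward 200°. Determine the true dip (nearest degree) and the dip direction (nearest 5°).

true dip 20°, dip direction 165°

The two traces are lines in the plane: v₁ = (sin 100°·cos 9°, cos 100°·cos 9°, −sin 9°), v₂ = (sin 200°·cos 17°, cos 200°·cos 17°, −sin 17°).
The plane normal is n = v₁ × v₂ ∝ (0.090, -0.336, 0.930).
True dip = arccos(n_z / |n|) = arccos(0.9368) = 20.5°.
Dip direction = atan2(0.090, -0.336) = 165° (azimuth of n's horizontal projection).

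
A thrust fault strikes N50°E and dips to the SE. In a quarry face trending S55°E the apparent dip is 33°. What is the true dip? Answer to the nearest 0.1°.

The section is 75° from the strike.
tan(true dip) = tan 33° / sin 75° = 0.6723
δ = arctan(0.6723) = 33.91°

33.9°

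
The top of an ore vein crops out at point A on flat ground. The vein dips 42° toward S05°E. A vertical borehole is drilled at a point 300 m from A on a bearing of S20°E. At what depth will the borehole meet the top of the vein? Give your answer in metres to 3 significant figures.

261 m

The hole lies 15° from the dip direction, so the down-dip offset is 300 × cos 15° = 289.78 m.
Depth = down-dip offset × tan(dip) = 289.78 × tan 42° = 289.78 × 0.9004
Depth = 260.92 m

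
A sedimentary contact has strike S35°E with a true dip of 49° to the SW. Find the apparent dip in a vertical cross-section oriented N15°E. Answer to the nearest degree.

The section lies 50° from the strike.
tan(apparent dip) = tan 49° · sin 50° = 0.8812
α = arctan(0.8812) = 41.39°

41°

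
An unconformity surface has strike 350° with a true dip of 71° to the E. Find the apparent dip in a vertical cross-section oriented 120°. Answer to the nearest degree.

The strike is 350° and the section trends 120°; the acute angle between them is β = 50°.
tan α = tan 71° × sin 50° = 2.9042 × 0.7660 = 2.2248
α = arctan(2.2248) = 65.80°

66°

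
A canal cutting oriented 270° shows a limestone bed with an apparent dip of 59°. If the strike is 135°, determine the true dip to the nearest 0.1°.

β = acute angle between strike 135° and section 270° = 45°.
tan(true dip) = tan 59° / sin 45° = 2.3536
true dip = arctan 2.3536 = 66.98°

67.0°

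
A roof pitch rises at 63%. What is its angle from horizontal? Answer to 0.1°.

32.2°

tan θ = 63/100 = 0.6300
θ = arctan(0.6300) = 32.21°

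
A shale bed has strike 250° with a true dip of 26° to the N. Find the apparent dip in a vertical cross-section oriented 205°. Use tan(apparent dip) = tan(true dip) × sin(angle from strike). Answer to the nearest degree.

19°

Angle between strike (250°) and section (205°): β = 45°.
tan α = tan 26° × sin 45° = 0.4877 × 0.7071 = 0.3449
apparent dip = arctan 0.3449 = 19.03°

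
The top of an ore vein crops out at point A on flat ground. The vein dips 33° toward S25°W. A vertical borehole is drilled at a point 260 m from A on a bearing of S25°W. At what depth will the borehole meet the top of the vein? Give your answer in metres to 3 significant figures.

169 m

The hole is directly down-dip from the outcrop, so the down-dip offset is 260 m.
Depth = down-dip offset × tan(dip) = 260.00 × tan 33° = 260.00 × 0.6494
Depth = 168.85 m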